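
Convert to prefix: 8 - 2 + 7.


left-to-right (same/higher precedence on left): tree is (+ (- 8 2) 7)
Prefix: + - 8 2 7


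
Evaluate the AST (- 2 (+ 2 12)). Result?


Evaluate inner: (+ 2 12) = 14
Evaluate root: (- 2 14) = -12
Result: -12


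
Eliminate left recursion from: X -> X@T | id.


Left-recursive alternatives: X@T; non-recursive: id
Introduce X': X -> idX', X' -> @TX' | ε


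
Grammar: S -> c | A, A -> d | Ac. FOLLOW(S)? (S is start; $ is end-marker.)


$ ∈ FOLLOW(S). For each A -> αBβ: add FIRST(β)\{ε} to FOLLOW(B); if β nullable, add FOLLOW(A).
FOLLOW(S) = {$}


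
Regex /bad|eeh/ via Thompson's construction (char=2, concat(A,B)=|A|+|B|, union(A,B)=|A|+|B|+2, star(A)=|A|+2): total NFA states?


Syntax tree has 6 char leaf(s), 1 union(s), 0 star(s)
chars contribute 6×2 = 12; each union adds +2; each star adds +2
Total: 12 + 2 + 0 = 14 states


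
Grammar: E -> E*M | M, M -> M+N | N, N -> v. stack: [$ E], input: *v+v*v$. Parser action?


shift '*' to continue E -> E*M
Action: shift


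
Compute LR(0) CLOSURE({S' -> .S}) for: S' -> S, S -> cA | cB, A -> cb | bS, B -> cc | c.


Start: S' -> .S
For each item with dot before a nonterminal B, add B -> .γ for every B-production
Closure: [S' -> .S, S -> .cA, S -> .cB]


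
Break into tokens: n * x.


Scan left to right, longest-match per lexeme
Tokens: ID(n), OP(*), ID(x)


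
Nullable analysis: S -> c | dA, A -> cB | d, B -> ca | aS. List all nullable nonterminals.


A nonterminal is nullable iff some alternative derives ε (directly, or every symbol in it is nullable)
Nullable: {}


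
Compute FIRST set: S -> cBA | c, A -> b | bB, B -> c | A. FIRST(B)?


Per alternative of B: FIRST(c) = {c}; FIRST(A) = {b}
FIRST(B) = {b, c}


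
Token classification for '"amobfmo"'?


Pattern: double-quoted sequence
Type: STRING_LITERAL


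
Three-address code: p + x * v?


Break into single-operator statements:
t1 = x * v
t2 = p + t1


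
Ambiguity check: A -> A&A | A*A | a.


'a&a*a' has two parse trees (no precedence encoded between & and *)
Ambiguous


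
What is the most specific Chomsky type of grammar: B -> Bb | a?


Left-linear: every RHS is a terminal or one nonterminal followed by a terminal
Classification: Type 3 (Regular)


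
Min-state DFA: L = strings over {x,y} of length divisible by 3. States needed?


Track length mod 3: states 0..2, accept at 0
Minimal DFA: 3 states


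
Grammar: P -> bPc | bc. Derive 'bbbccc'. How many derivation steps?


Derivation: P => bPc => bbPcc => bbbccc
Steps: 3


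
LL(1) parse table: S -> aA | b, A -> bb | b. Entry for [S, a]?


For [S, a]: 'a' ∈ FIRST(aA)
Entry: S -> aA


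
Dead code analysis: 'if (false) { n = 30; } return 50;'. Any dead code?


condition is constant false, so the whole block is unreachable
Dead: 'if (false) { n = 30; }'


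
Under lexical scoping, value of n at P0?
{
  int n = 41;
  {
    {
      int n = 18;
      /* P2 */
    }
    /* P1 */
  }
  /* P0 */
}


n declared in the same block as P0
n = 41


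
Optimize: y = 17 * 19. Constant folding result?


17 * 19 = 323 at compile time
Optimized: y = 323


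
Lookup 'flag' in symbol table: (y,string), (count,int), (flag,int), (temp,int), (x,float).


Lookup 'flag' → type int


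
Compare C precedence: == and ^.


'==' is equality (level 6); '^' is bitwise XOR (level 4)
Higher level binds tighter
'==' has higher precedence than '^'


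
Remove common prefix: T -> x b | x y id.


Common prefix: 'x'
Factored: T -> x T', T' -> b | y id


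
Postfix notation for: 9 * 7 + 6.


Left to right (same or higher precedence on left)
Postfix: 9 7 * 6 +


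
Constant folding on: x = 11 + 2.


11 + 2 = 13 at compile time
Optimized: x = 13


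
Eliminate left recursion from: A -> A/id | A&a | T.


Left-recursive alternatives: A/id, A&a; non-recursive: T
Introduce A': A -> TA', A' -> /idA' | &aA' | ε


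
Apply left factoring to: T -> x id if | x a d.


Common prefix: 'x'
Factored: T -> x T', T' -> id if | a d


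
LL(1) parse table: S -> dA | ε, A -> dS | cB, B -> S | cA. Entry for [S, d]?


For [S, d]: 'd' ∈ FIRST(dA)
Entry: S -> dA


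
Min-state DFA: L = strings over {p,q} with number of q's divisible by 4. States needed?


Track (count of q) mod 4: states 0..3, accept at 0
Minimal DFA: 4 states


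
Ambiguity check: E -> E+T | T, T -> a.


precedence layered via separate nonterminal T: deterministic
Unambiguous


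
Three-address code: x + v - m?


Break into single-operator statements:
t1 = x + v
t2 = t1 - m


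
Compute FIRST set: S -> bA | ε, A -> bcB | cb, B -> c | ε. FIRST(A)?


Per alternative of A: FIRST(bcB) = {b}; FIRST(cb) = {c}
FIRST(A) = {b, c}


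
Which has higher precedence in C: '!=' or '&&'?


'!=' is equality (level 6); '&&' is logical AND (level 2)
Higher level binds tighter
'!=' has higher precedence than '&&'


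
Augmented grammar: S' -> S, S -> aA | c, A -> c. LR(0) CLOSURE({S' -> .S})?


Start: S' -> .S
For each item with dot before a nonterminal B, add B -> .γ for every B-production
Closure: [S' -> .S, S -> .aA, S -> .c]


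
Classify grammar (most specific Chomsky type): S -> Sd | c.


Left-linear: every RHS is a terminal or one nonterminal followed by a terminal
Classification: Type 3 (Regular)


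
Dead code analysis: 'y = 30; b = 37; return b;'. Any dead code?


y is assigned but never read
Dead: 'y = 30'


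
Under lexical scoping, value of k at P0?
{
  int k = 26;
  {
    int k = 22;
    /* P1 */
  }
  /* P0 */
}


k declared in the same block as P0
k = 26


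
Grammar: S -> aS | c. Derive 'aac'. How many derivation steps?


Derivation: S => aS => aaS => aac
Steps: 3


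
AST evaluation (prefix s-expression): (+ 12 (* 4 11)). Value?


Evaluate inner: (* 4 11) = 44
Evaluate root: (+ 12 44) = 56
Result: 56


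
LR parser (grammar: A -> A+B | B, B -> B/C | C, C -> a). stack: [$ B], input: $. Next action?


lookahead ∉ {/} so B won't extend; reduce A -> B
Action: reduce (A -> B)


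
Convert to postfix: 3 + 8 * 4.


* has higher precedence, evaluate 8*4 first
Postfix: 3 8 4 * +


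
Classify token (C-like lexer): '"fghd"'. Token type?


Pattern: double-quoted sequence
Type: STRING_LITERAL


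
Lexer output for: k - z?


Scan left to right, longest-match per lexeme
Tokens: ID(k), OP(-), ID(z)


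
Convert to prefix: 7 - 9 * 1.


'*' binds tighter: tree is (- 7 (* 9 1))
Prefix: - 7 * 9 1


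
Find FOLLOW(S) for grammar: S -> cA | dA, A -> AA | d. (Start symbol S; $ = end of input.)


$ ∈ FOLLOW(S). For each A -> αBβ: add FIRST(β)\{ε} to FOLLOW(B); if β nullable, add FOLLOW(A).
FOLLOW(S) = {$}


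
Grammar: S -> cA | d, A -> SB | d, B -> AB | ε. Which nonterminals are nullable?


A nonterminal is nullable iff some alternative derives ε (directly, or every symbol in it is nullable)
Nullable: {B}


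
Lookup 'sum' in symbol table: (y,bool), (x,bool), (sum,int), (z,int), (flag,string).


Lookup 'sum' → type int


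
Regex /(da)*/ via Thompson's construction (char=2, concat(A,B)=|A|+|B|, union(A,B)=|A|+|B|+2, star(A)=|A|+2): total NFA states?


Syntax tree has 2 char leaf(s), 0 union(s), 1 star(s)
chars contribute 2×2 = 4; each union adds +2; each star adds +2
Total: 4 + 0 + 2 = 6 states


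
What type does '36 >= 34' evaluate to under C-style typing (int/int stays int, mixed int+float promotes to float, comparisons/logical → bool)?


Operand types: int >= int
Rule: comparison yields bool
Result type: bool


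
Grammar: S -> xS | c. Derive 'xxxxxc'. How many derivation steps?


Derivation: S => xS => xxS => xxxS => xxxxS => xxxxxS => xxxxxc
Steps: 6


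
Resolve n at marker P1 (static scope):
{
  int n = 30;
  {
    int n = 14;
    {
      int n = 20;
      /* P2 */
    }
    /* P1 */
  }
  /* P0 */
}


n declared in the same block as P1
n = 14


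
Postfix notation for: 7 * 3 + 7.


Left to right (same or higher precedence on left)
Postfix: 7 3 * 7 +


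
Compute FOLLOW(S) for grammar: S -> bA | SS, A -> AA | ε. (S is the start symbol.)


$ ∈ FOLLOW(S). For each A -> αBβ: add FIRST(β)\{ε} to FOLLOW(B); if β nullable, add FOLLOW(A).
FOLLOW(S) = {$, b}


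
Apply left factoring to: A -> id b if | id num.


Common prefix: 'id'
Factored: A -> id A', A' -> b if | num


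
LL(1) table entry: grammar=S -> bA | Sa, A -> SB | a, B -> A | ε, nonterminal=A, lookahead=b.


For [A, b]: 'b' ∈ FIRST(SB)
Entry: A -> SB


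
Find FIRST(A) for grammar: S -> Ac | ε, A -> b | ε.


Per alternative of A: FIRST(b) = {b}; FIRST(ε) = {ε}
FIRST(A) = {b, ε}


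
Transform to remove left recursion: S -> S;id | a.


Left-recursive alternatives: S;id; non-recursive: a
Introduce S': S -> aS', S' -> ;idS' | ε


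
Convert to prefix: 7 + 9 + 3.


left-to-right (same/higher precedence on left): tree is (+ (+ 7 9) 3)
Prefix: + + 7 9 3


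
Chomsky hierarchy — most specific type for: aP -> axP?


LHS has context (more than one symbol) and |LHS| ≤ |RHS|
Classification: Type 1 (Context-Sensitive)


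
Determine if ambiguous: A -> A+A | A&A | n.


'n+n&n' has two parse trees (no precedence encoded between + and &)
Ambiguous


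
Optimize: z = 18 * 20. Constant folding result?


18 * 20 = 360 at compile time
Optimized: z = 360


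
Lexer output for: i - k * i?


Scan left to right, longest-match per lexeme
Tokens: ID(i), OP(-), ID(k), OP(*), ID(i)


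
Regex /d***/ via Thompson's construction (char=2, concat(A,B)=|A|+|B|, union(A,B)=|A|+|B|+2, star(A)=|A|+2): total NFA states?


Syntax tree has 1 char leaf(s), 0 union(s), 3 star(s)
chars contribute 1×2 = 2; each union adds +2; each star adds +2
Total: 2 + 0 + 6 = 8 states


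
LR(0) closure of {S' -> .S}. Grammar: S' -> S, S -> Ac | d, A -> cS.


Start: S' -> .S
For each item with dot before a nonterminal B, add B -> .γ for every B-production
Closure: [S' -> .S, S -> .Ac, S -> .d, A -> .cS]


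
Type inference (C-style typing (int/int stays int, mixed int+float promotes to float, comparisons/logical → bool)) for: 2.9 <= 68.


Operand types: float <= int
Rule: comparison yields bool
Result type: bool


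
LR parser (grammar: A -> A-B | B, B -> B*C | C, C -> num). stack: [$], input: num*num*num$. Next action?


no handle on stack; shift 'num'
Action: shift


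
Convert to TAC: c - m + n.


Break into single-operator statements:
t1 = c - m
t2 = t1 + n


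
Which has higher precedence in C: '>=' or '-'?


'-' is additive (level 9); '>=' is relational (level 7)
Higher level binds tighter
'-' has higher precedence than '>='


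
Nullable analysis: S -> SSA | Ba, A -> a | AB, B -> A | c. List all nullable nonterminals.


A nonterminal is nullable iff some alternative derives ε (directly, or every symbol in it is nullable)
Nullable: {}


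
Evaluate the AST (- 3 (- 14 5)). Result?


Evaluate inner: (- 14 5) = 9
Evaluate root: (- 3 9) = -6
Result: -6


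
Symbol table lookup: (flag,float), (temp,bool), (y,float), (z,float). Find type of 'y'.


Lookup 'y' → type float


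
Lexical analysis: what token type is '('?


Pattern: delimiter/punctuation
Type: PUNCTUATION


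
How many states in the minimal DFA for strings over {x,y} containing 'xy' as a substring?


KMP-style automaton: 2 progress states + 1 absorbing accept = 3
Minimal DFA: 3 states


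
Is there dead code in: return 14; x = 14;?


statement follows a return and is unreachable
Dead: 'x = 14'


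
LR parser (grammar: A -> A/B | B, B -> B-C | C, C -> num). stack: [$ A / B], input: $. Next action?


handle 'A/B' on top; lookahead ∈ FOLLOW(A) = {/, $}
Action: reduce (A -> A/B)


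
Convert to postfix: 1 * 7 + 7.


Left to right (same or higher precedence on left)
Postfix: 1 7 * 7 +


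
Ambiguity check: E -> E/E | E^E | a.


'a/a^a' has two parse trees (no precedence encoded between / and ^)
Ambiguous


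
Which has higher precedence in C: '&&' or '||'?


'&&' is logical AND (level 2); '||' is logical OR (level 1)
Higher level binds tighter
'&&' has higher precedence than '||'


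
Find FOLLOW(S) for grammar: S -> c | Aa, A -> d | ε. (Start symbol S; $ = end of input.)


$ ∈ FOLLOW(S). For each A -> αBβ: add FIRST(β)\{ε} to FOLLOW(B); if β nullable, add FOLLOW(A).
FOLLOW(S) = {$}


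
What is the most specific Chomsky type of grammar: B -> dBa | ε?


Single nonterminal LHS, but d^n a^n is not regular
Classification: Type 2 (Context-Free)


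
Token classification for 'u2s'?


Pattern: letter/underscore followed by alphanumerics, not a keyword
Type: IDENTIFIER


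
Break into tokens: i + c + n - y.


Scan left to right, longest-match per lexeme
Tokens: ID(i), OP(+), ID(c), OP(+), ID(n), OP(-), ID(y)


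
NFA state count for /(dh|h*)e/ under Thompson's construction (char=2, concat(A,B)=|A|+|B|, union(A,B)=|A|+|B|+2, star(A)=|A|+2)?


Syntax tree has 4 char leaf(s), 1 union(s), 1 star(s)
chars contribute 4×2 = 8; each union adds +2; each star adds +2
Total: 8 + 2 + 2 = 12 states


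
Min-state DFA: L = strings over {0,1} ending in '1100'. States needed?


Track the longest suffix of input matching a prefix of '1100': 5 classes (prefixes of length 0..4)
Minimal DFA: 5 states


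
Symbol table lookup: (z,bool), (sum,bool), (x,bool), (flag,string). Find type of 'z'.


Lookup 'z' → type bool


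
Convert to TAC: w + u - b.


Break into single-operator statements:
t1 = w + u
t2 = t1 - b


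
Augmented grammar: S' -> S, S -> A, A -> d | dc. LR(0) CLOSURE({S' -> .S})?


Start: S' -> .S
For each item with dot before a nonterminal B, add B -> .γ for every B-production
Closure: [S' -> .S, S -> .A, A -> .d, A -> .dc]


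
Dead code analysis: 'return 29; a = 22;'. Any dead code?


statement follows a return and is unreachable
Dead: 'a = 22'


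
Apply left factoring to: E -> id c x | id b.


Common prefix: 'id'
Factored: E -> id E', E' -> c x | b


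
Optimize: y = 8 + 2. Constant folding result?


8 + 2 = 10 at compile time
Optimized: y = 10


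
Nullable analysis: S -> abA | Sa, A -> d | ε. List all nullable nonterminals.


A nonterminal is nullable iff some alternative derives ε (directly, or every symbol in it is nullable)
Nullable: {A}


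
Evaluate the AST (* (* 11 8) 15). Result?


Evaluate inner: (* 11 8) = 88
Evaluate root: (* 88 15) = 1320
Result: 1320


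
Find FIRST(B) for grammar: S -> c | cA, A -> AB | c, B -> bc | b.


Per alternative of B: FIRST(bc) = {b}; FIRST(b) = {b}
FIRST(B) = {b}


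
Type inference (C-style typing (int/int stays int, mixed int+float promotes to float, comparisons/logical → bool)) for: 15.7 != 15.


Operand types: float != int
Rule: comparison yields bool
Result type: bool


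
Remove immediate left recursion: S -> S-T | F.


Left-recursive alternatives: S-T; non-recursive: F
Introduce S': S -> FS', S' -> -TS' | ε


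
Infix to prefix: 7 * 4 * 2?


left-to-right (same/higher precedence on left): tree is (* (* 7 4) 2)
Prefix: * * 7 4 2


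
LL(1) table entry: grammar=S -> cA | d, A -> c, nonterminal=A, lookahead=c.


For [A, c]: 'c' ∈ FIRST(c)
Entry: A -> c


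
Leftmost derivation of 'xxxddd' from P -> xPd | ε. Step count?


Derivation: P => xPd => xxPdd => xxxPddd => xxxddd
Steps: 4


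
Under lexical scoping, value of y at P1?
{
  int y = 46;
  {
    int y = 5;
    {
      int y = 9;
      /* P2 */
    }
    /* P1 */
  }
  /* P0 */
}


y declared in the same block as P1
y = 5


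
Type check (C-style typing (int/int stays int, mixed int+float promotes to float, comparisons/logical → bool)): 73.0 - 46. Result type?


Operand types: float - int
Rule: mixed int/float promotes to float; int/int stays int
Result type: float


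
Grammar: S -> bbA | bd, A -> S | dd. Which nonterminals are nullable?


A nonterminal is nullable iff some alternative derives ε (directly, or every symbol in it is nullable)
Nullable: {}


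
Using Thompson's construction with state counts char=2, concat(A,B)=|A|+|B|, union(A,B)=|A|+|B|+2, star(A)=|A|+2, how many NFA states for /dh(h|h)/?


Syntax tree has 4 char leaf(s), 1 union(s), 0 star(s)
chars contribute 4×2 = 8; each union adds +2; each star adds +2
Total: 8 + 2 + 0 = 10 states


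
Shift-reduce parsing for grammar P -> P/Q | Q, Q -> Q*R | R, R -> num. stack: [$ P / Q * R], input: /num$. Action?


handle 'Q*R' on top
Action: reduce (Q -> Q*R)


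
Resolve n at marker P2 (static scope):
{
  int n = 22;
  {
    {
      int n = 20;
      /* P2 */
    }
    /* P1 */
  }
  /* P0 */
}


n declared in the same block as P2
n = 20


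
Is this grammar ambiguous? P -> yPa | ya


balanced y^n…a^n: each string has a unique parse
Unambiguous


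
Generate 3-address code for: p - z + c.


Break into single-operator statements:
t1 = p - z
t2 = t1 + c


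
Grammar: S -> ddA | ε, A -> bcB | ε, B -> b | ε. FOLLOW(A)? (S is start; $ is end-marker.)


$ ∈ FOLLOW(S). For each A -> αBβ: add FIRST(β)\{ε} to FOLLOW(B); if β nullable, add FOLLOW(A).
FOLLOW(A) = {$}


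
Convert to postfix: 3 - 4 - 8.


Left to right (same or higher precedence on left)
Postfix: 3 4 - 8 -


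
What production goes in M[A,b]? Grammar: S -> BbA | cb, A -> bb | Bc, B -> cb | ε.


For [A, b]: 'b' ∈ FIRST(bb)
Entry: A -> bb


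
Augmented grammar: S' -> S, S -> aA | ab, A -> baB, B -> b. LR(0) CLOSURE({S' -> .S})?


Start: S' -> .S
For each item with dot before a nonterminal B, add B -> .γ for every B-production
Closure: [S' -> .S, S -> .aA, S -> .ab]


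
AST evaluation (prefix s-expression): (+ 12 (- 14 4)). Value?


Evaluate inner: (- 14 4) = 10
Evaluate root: (+ 12 10) = 22
Result: 22


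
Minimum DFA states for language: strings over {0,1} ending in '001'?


Track the longest suffix of input matching a prefix of '001': 4 classes (prefixes of length 0..3)
Minimal DFA: 4 states


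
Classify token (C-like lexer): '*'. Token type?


Pattern: operator symbol
Type: OPERATOR


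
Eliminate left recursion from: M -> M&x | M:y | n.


Left-recursive alternatives: M&x, M:y; non-recursive: n
Introduce M': M -> nM', M' -> &xM' | :yM' | ε


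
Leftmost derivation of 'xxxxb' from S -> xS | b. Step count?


Derivation: S => xS => xxS => xxxS => xxxxS => xxxxb
Steps: 5


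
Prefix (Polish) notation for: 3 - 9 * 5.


'*' binds tighter: tree is (- 3 (* 9 5))
Prefix: - 3 * 9 5


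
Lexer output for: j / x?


Scan left to right, longest-match per lexeme
Tokens: ID(j), OP(/), ID(x)


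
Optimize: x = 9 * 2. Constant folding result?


9 * 2 = 18 at compile time
Optimized: x = 18


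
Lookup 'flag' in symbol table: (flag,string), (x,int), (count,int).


Lookup 'flag' → type string


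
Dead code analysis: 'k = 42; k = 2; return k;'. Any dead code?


first assignment to k is overwritten before any read
Dead: 'k = 42'


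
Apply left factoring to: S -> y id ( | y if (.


Common prefix: 'y'
Factored: S -> y S', S' -> id ( | if (


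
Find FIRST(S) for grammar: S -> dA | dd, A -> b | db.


Per alternative of S: FIRST(dA) = {d}; FIRST(dd) = {d}
FIRST(S) = {d}


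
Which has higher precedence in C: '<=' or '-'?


'-' is additive (level 9); '<=' is relational (level 7)
Higher level binds tighter
'-' has higher precedence than '<='


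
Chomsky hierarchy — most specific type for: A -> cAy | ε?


Single nonterminal LHS, but c^n y^n is not regular
Classification: Type 2 (Context-Free)


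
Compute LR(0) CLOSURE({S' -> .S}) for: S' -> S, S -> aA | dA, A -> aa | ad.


Start: S' -> .S
For each item with dot before a nonterminal B, add B -> .γ for every B-production
Closure: [S' -> .S, S -> .aA, S -> .dA]


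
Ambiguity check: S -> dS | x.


right-linear, alternatives start with distinct terminals 'd' vs 'x': unique leftmost derivation
Unambiguous


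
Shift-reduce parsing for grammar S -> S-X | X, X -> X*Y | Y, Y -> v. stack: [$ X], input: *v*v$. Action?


shift '*' to continue X -> X*Y
Action: shift


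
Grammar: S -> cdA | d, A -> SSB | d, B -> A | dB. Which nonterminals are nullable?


A nonterminal is nullable iff some alternative derives ε (directly, or every symbol in it is nullable)
Nullable: {}


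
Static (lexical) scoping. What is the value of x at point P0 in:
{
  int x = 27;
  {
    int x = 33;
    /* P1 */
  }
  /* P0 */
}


x declared in the same block as P0
x = 27


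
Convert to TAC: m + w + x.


Break into single-operator statements:
t1 = m + w
t2 = t1 + x


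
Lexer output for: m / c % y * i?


Scan left to right, longest-match per lexeme
Tokens: ID(m), OP(/), ID(c), OP(%), ID(y), OP(*), ID(i)


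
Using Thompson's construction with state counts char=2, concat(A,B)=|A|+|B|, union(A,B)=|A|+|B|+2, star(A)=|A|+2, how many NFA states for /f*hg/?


Syntax tree has 3 char leaf(s), 0 union(s), 1 star(s)
chars contribute 3×2 = 6; each union adds +2; each star adds +2
Total: 6 + 0 + 2 = 8 states


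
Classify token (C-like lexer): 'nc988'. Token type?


Pattern: letter/underscore followed by alphanumerics, not a keyword
Type: IDENTIFIER


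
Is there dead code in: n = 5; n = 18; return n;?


first assignment to n is overwritten before any read
Dead: 'n = 5'


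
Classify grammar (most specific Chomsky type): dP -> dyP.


LHS has context (more than one symbol) and |LHS| ≤ |RHS|
Classification: Type 1 (Context-Sensitive)


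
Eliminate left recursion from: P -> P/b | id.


Left-recursive alternatives: P/b; non-recursive: id
Introduce P': P -> idP', P' -> /bP' | ε


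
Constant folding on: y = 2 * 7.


2 * 7 = 14 at compile time
Optimized: y = 14


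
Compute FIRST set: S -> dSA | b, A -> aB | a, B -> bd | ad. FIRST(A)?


Per alternative of A: FIRST(aB) = {a}; FIRST(a) = {a}
FIRST(A) = {a}


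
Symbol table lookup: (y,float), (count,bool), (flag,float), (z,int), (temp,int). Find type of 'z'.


Lookup 'z' → type int


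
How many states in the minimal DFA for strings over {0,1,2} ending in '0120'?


Track the longest suffix of input matching a prefix of '0120': 5 classes (prefixes of length 0..4)
Minimal DFA: 5 states


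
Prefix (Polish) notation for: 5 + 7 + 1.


left-to-right (same/higher precedence on left): tree is (+ (+ 5 7) 1)
Prefix: + + 5 7 1


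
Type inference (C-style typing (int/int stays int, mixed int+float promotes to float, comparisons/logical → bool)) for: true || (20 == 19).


Operand types: bool || bool
Rule: logical operators take bool operands and yield bool
Result type: bool


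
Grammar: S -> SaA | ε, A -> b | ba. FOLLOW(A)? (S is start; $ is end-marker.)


$ ∈ FOLLOW(S). For each A -> αBβ: add FIRST(β)\{ε} to FOLLOW(B); if β nullable, add FOLLOW(A).
FOLLOW(A) = {$, a}


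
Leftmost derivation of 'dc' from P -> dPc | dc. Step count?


Derivation: P => dc
Steps: 1


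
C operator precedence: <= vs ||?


'<=' is relational (level 7); '||' is logical OR (level 1)
Higher level binds tighter
'<=' has higher precedence than '||'


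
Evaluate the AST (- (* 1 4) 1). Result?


Evaluate inner: (* 1 4) = 4
Evaluate root: (- 4 1) = 3
Result: 3


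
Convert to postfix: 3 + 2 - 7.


Left to right (same or higher precedence on left)
Postfix: 3 2 + 7 -


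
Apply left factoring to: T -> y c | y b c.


Common prefix: 'y'
Factored: T -> y T', T' -> c | b c


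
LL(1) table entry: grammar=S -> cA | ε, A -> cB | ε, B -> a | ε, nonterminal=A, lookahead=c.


For [A, c]: 'c' ∈ FIRST(cB)
Entry: A -> cB


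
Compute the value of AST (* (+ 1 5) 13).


Evaluate inner: (+ 1 5) = 6
Evaluate root: (* 6 13) = 78
Result: 78


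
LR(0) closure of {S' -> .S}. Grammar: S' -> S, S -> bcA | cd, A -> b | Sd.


Start: S' -> .S
For each item with dot before a nonterminal B, add B -> .γ for every B-production
Closure: [S' -> .S, S -> .bcA, S -> .cd]


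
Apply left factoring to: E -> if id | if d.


Common prefix: 'if'
Factored: E -> if E', E' -> id | d


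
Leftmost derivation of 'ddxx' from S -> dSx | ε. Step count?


Derivation: S => dSx => ddSxx => ddxx
Steps: 3


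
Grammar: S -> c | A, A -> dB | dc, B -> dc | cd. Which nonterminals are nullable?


A nonterminal is nullable iff some alternative derives ε (directly, or every symbol in it is nullable)
Nullable: {}


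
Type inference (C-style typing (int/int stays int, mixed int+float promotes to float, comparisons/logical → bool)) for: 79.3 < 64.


Operand types: float < int
Rule: comparison yields bool
Result type: bool


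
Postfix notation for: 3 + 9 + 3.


Left to right (same or higher precedence on left)
Postfix: 3 9 + 3 +


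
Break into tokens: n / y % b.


Scan left to right, longest-match per lexeme
Tokens: ID(n), OP(/), ID(y), OP(%), ID(b)


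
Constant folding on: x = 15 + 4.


15 + 4 = 19 at compile time
Optimized: x = 19


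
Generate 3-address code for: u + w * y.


Break into single-operator statements:
t1 = w * y
t2 = u + t1


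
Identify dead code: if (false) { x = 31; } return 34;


condition is constant false, so the whole block is unreachable
Dead: 'if (false) { x = 31; }'


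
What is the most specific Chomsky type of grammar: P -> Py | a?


Left-linear: every RHS is a terminal or one nonterminal followed by a terminal
Classification: Type 3 (Regular)


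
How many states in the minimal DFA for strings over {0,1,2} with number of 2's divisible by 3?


Track (count of 2) mod 3: states 0..2, accept at 0
Minimal DFA: 3 states


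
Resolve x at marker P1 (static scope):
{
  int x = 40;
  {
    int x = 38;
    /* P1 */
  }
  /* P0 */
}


x declared in the same block as P1
x = 38


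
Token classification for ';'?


Pattern: delimiter/punctuation
Type: PUNCTUATION


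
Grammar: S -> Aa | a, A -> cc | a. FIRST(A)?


Per alternative of A: FIRST(cc) = {c}; FIRST(a) = {a}
FIRST(A) = {a, c}


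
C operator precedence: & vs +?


'+' is additive (level 9); '&' is bitwise AND (level 5)
Higher level binds tighter
'+' has higher precedence than '&'


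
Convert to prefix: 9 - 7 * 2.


'*' binds tighter: tree is (- 9 (* 7 2))
Prefix: - 9 * 7 2


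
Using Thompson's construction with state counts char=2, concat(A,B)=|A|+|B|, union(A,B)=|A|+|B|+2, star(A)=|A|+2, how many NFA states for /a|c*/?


Syntax tree has 2 char leaf(s), 1 union(s), 1 star(s)
chars contribute 2×2 = 4; each union adds +2; each star adds +2
Total: 4 + 2 + 2 = 8 states


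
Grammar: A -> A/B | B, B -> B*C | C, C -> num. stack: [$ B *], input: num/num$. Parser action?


no handle; shift 'num'
Action: shift


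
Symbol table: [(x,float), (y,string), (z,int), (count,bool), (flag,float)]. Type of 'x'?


Lookup 'x' → type float


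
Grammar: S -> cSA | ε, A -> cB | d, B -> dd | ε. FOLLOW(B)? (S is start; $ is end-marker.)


$ ∈ FOLLOW(S). For each A -> αBβ: add FIRST(β)\{ε} to FOLLOW(B); if β nullable, add FOLLOW(A).
FOLLOW(B) = {$, c, d}


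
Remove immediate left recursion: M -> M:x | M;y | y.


Left-recursive alternatives: M:x, M;y; non-recursive: y
Introduce M': M -> yM', M' -> :xM' | ;yM' | ε


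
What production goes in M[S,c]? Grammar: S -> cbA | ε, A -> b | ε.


For [S, c]: 'c' ∈ FIRST(cbA)
Entry: S -> cbA


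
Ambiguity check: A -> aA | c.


right-linear, alternatives start with distinct terminals 'a' vs 'c': unique leftmost derivation
Unambiguous


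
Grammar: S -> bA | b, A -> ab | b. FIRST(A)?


Per alternative of A: FIRST(ab) = {a}; FIRST(b) = {b}
FIRST(A) = {a, b}


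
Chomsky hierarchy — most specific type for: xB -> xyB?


LHS has context (more than one symbol) and |LHS| ≤ |RHS|
Classification: Type 1 (Context-Sensitive)


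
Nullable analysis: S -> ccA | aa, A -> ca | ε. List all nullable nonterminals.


A nonterminal is nullable iff some alternative derives ε (directly, or every symbol in it is nullable)
Nullable: {A}


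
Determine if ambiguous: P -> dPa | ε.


balanced d^n…a^n: each string has a unique parse
Unambiguous


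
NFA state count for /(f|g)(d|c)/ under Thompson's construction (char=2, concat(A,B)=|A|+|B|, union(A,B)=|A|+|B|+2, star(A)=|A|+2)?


Syntax tree has 4 char leaf(s), 2 union(s), 0 star(s)
chars contribute 4×2 = 8; each union adds +2; each star adds +2
Total: 8 + 4 + 0 = 12 states


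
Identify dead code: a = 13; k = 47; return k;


a is assigned but never read
Dead: 'a = 13'


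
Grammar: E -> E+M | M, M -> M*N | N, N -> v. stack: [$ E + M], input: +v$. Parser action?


handle 'E+M' on top; lookahead ∈ FOLLOW(E) = {+, $}
Action: reduce (E -> E+M)


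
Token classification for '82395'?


Pattern: digits only
Type: INTEGER_LITERAL


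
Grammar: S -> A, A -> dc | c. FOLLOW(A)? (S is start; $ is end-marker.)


$ ∈ FOLLOW(S). For each A -> αBβ: add FIRST(β)\{ε} to FOLLOW(B); if β nullable, add FOLLOW(A).
FOLLOW(A) = {$}


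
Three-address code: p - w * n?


Break into single-operator statements:
t1 = w * n
t2 = p - t1


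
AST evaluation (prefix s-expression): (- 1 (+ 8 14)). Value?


Evaluate inner: (+ 8 14) = 22
Evaluate root: (- 1 22) = -21
Result: -21


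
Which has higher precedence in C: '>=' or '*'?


'*' is multiplicative (level 10); '>=' is relational (level 7)
Higher level binds tighter
'*' has higher precedence than '>='


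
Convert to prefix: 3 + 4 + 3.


left-to-right (same/higher precedence on left): tree is (+ (+ 3 4) 3)
Prefix: + + 3 4 3


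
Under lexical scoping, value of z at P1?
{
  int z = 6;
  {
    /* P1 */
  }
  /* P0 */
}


P1's block does not declare z; resolves to the enclosing declaration at depth 0
z = 6


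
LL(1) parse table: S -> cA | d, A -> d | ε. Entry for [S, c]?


For [S, c]: 'c' ∈ FIRST(cA)
Entry: S -> cA


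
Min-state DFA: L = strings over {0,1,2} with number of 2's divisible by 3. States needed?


Track (count of 2) mod 3: states 0..2, accept at 0
Minimal DFA: 3 states


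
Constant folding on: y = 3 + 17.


3 + 17 = 20 at compile time
Optimized: y = 20


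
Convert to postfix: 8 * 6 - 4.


Left to right (same or higher precedence on left)
Postfix: 8 6 * 4 -


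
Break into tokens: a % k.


Scan left to right, longest-match per lexeme
Tokens: ID(a), OP(%), ID(k)


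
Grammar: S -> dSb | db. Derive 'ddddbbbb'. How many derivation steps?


Derivation: S => dSb => ddSbb => dddSbbb => ddddbbbb
Steps: 4


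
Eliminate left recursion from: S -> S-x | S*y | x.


Left-recursive alternatives: S-x, S*y; non-recursive: x
Introduce S': S -> xS', S' -> -xS' | *yS' | ε


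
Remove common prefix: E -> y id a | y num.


Common prefix: 'y'
Factored: E -> y E', E' -> id a | num


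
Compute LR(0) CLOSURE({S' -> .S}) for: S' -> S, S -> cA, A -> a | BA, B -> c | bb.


Start: S' -> .S
For each item with dot before a nonterminal B, add B -> .γ for every B-production
Closure: [S' -> .S, S -> .cA]


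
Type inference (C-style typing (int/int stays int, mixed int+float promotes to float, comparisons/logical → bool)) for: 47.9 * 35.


Operand types: float * int
Rule: mixed int/float promotes to float; int/int stays int
Result type: float


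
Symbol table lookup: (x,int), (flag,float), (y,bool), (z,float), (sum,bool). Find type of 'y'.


Lookup 'y' → type bool


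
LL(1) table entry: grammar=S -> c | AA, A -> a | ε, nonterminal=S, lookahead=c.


For [S, c]: 'c' ∈ FIRST(c)
Entry: S -> c


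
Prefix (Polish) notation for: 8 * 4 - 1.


left-to-right (same/higher precedence on left): tree is (- (* 8 4) 1)
Prefix: - * 8 4 1


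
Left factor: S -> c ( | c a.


Common prefix: 'c'
Factored: S -> c S', S' -> ( | a


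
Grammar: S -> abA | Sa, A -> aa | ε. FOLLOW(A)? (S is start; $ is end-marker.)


$ ∈ FOLLOW(S). For each A -> αBβ: add FIRST(β)\{ε} to FOLLOW(B); if β nullable, add FOLLOW(A).
FOLLOW(A) = {$, a}


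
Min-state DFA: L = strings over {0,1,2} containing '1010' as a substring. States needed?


KMP-style automaton: 4 progress states + 1 absorbing accept = 5
Minimal DFA: 5 states


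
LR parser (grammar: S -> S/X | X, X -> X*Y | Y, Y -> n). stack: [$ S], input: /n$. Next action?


shift '/' to continue S -> S/X
Action: shift


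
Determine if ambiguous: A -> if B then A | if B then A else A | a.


dangling else: 'if B then if B then a else a' parses two ways
Ambiguous


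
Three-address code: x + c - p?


Break into single-operator statements:
t1 = x + c
t2 = t1 - p


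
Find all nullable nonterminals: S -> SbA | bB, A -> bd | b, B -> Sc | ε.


A nonterminal is nullable iff some alternative derives ε (directly, or every symbol in it is nullable)
Nullable: {B}


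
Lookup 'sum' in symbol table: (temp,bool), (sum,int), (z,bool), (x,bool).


Lookup 'sum' → type int


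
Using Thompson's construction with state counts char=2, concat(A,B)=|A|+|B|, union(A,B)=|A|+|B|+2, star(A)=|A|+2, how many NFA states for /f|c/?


Syntax tree has 2 char leaf(s), 1 union(s), 0 star(s)
chars contribute 2×2 = 4; each union adds +2; each star adds +2
Total: 4 + 2 + 0 = 6 states


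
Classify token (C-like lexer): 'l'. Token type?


Pattern: letter/underscore followed by alphanumerics, not a keyword
Type: IDENTIFIER


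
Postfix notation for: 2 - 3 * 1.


* has higher precedence, evaluate 3*1 first
Postfix: 2 3 1 * -


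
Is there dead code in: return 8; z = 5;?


statement follows a return and is unreachable
Dead: 'z = 5'


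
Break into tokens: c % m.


Scan left to right, longest-match per lexeme
Tokens: ID(c), OP(%), ID(m)


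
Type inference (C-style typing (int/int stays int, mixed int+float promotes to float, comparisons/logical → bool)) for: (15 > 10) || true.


Operand types: bool || bool
Rule: logical operators take bool operands and yield bool
Result type: bool


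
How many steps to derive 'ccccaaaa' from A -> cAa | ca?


Derivation: A => cAa => ccAaa => cccAaaa => ccccaaaa
Steps: 4


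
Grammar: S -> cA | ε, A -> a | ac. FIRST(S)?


Per alternative of S: FIRST(cA) = {c}; FIRST(ε) = {ε}
FIRST(S) = {c, ε}


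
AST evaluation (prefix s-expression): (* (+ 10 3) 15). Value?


Evaluate inner: (+ 10 3) = 13
Evaluate root: (* 13 15) = 195
Result: 195


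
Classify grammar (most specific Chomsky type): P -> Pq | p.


Left-linear: every RHS is a terminal or one nonterminal followed by a terminal
Classification: Type 3 (Regular)


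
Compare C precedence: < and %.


'%' is multiplicative (level 10); '<' is relational (level 7)
Higher level binds tighter
'%' has higher precedence than '<'


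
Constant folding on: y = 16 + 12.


16 + 12 = 28 at compile time
Optimized: y = 28


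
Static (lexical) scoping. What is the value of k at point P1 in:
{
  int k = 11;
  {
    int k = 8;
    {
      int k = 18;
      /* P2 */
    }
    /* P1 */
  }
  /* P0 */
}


k declared in the same block as P1
k = 8


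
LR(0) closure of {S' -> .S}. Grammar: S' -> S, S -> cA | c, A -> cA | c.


Start: S' -> .S
For each item with dot before a nonterminal B, add B -> .γ for every B-production
Closure: [S' -> .S, S -> .cA, S -> .c]


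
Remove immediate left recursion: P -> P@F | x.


Left-recursive alternatives: P@F; non-recursive: x
Introduce P': P -> xP', P' -> @FP' | ε


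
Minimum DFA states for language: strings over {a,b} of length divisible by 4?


Track length mod 4: states 0..3, accept at 0
Minimal DFA: 4 states


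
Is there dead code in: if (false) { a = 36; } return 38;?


condition is constant false, so the whole block is unreachable
Dead: 'if (false) { a = 36; }'


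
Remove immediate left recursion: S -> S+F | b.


Left-recursive alternatives: S+F; non-recursive: b
Introduce S': S -> bS', S' -> +FS' | ε


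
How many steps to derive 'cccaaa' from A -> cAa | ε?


Derivation: A => cAa => ccAaa => cccAaaa => cccaaa
Steps: 4


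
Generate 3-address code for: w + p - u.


Break into single-operator statements:
t1 = w + p
t2 = t1 - u


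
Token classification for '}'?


Pattern: delimiter/punctuation
Type: PUNCTUATION


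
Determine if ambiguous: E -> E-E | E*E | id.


'id-id*id' has two parse trees (no precedence encoded between - and *)
Ambiguous


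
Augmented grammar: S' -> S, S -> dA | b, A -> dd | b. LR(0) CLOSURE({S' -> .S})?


Start: S' -> .S
For each item with dot before a nonterminal B, add B -> .γ for every B-production
Closure: [S' -> .S, S -> .dA, S -> .b]


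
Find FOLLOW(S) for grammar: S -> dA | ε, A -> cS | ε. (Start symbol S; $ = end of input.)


$ ∈ FOLLOW(S). For each A -> αBβ: add FIRST(β)\{ε} to FOLLOW(B); if β nullable, add FOLLOW(A).
FOLLOW(S) = {$}


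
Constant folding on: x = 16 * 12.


16 * 12 = 192 at compile time
Optimized: x = 192


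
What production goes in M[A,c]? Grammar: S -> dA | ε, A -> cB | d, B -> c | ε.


For [A, c]: 'c' ∈ FIRST(cB)
Entry: A -> cB


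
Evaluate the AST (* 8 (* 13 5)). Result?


Evaluate inner: (* 13 5) = 65
Evaluate root: (* 8 65) = 520
Result: 520


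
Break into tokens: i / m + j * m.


Scan left to right, longest-match per lexeme
Tokens: ID(i), OP(/), ID(m), OP(+), ID(j), OP(*), ID(m)


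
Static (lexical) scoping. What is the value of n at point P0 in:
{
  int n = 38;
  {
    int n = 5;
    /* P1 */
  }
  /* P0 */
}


n declared in the same block as P0
n = 38


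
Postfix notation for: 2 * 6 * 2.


Left to right (same or higher precedence on left)
Postfix: 2 6 * 2 *


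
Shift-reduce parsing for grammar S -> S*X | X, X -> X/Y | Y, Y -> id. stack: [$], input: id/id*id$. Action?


no handle on stack; shift 'id'
Action: shift


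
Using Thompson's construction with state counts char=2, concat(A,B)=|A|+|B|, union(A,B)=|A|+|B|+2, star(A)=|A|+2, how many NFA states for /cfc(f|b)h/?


Syntax tree has 6 char leaf(s), 1 union(s), 0 star(s)
chars contribute 6×2 = 12; each union adds +2; each star adds +2
Total: 12 + 2 + 0 = 14 states


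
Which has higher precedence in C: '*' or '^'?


'*' is multiplicative (level 10); '^' is bitwise XOR (level 4)
Higher level binds tighter
'*' has higher precedence than '^'


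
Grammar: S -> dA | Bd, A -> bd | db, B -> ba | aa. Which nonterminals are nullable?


A nonterminal is nullable iff some alternative derives ε (directly, or every symbol in it is nullable)
Nullable: {}


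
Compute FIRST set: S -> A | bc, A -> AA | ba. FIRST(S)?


Per alternative of S: FIRST(A) = {b}; FIRST(bc) = {b}
FIRST(S) = {b}


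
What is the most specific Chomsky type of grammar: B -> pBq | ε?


Single nonterminal LHS, but p^n q^n is not regular
Classification: Type 2 (Context-Free)


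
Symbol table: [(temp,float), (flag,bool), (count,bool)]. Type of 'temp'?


Lookup 'temp' → type float


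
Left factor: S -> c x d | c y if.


Common prefix: 'c'
Factored: S -> c S', S' -> x d | y if


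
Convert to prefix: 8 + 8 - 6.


left-to-right (same/higher precedence on left): tree is (- (+ 8 8) 6)
Prefix: - + 8 8 6
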